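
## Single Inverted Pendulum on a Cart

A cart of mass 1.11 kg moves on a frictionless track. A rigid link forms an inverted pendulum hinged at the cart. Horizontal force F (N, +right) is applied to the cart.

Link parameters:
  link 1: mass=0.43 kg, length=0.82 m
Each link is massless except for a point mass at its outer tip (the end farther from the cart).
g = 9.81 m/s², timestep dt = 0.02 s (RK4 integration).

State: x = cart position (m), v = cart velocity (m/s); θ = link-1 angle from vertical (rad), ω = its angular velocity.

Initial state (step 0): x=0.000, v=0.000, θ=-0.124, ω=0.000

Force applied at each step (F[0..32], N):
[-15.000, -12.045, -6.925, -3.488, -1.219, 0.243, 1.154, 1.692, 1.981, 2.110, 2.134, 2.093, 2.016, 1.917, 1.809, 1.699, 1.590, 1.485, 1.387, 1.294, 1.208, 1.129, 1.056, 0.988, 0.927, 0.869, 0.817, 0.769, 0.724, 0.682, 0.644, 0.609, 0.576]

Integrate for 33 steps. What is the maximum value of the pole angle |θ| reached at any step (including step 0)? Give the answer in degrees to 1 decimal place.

apply F[0]=-15.000 → step 1: x=-0.003, v=-0.260, θ=-0.121, ω=0.285
apply F[1]=-12.045 → step 2: x=-0.010, v=-0.467, θ=-0.113, ω=0.508
apply F[2]=-6.925 → step 3: x=-0.020, v=-0.583, θ=-0.102, ω=0.623
apply F[3]=-3.488 → step 4: x=-0.033, v=-0.639, θ=-0.089, ω=0.668
apply F[4]=-1.219 → step 5: x=-0.045, v=-0.655, θ=-0.076, ω=0.667
apply F[5]=+0.243 → step 6: x=-0.058, v=-0.645, θ=-0.063, ω=0.639
apply F[6]=+1.154 → step 7: x=-0.071, v=-0.620, θ=-0.050, ω=0.596
apply F[7]=+1.692 → step 8: x=-0.083, v=-0.587, θ=-0.039, ω=0.544
apply F[8]=+1.981 → step 9: x=-0.095, v=-0.548, θ=-0.029, ω=0.489
apply F[9]=+2.110 → step 10: x=-0.105, v=-0.509, θ=-0.019, ω=0.435
apply F[10]=+2.134 → step 11: x=-0.115, v=-0.469, θ=-0.011, ω=0.383
apply F[11]=+2.093 → step 12: x=-0.124, v=-0.431, θ=-0.004, ω=0.335
apply F[12]=+2.016 → step 13: x=-0.132, v=-0.394, θ=0.002, ω=0.290
apply F[13]=+1.917 → step 14: x=-0.140, v=-0.360, θ=0.008, ω=0.250
apply F[14]=+1.809 → step 15: x=-0.147, v=-0.328, θ=0.012, ω=0.213
apply F[15]=+1.699 → step 16: x=-0.153, v=-0.299, θ=0.016, ω=0.181
apply F[16]=+1.590 → step 17: x=-0.159, v=-0.272, θ=0.020, ω=0.152
apply F[17]=+1.485 → step 18: x=-0.164, v=-0.246, θ=0.022, ω=0.126
apply F[18]=+1.387 → step 19: x=-0.168, v=-0.223, θ=0.025, ω=0.103
apply F[19]=+1.294 → step 20: x=-0.173, v=-0.202, θ=0.026, ω=0.083
apply F[20]=+1.208 → step 21: x=-0.177, v=-0.182, θ=0.028, ω=0.066
apply F[21]=+1.129 → step 22: x=-0.180, v=-0.164, θ=0.029, ω=0.051
apply F[22]=+1.056 → step 23: x=-0.183, v=-0.147, θ=0.030, ω=0.037
apply F[23]=+0.988 → step 24: x=-0.186, v=-0.132, θ=0.031, ω=0.025
apply F[24]=+0.927 → step 25: x=-0.188, v=-0.117, θ=0.031, ω=0.015
apply F[25]=+0.869 → step 26: x=-0.191, v=-0.104, θ=0.031, ω=0.007
apply F[26]=+0.817 → step 27: x=-0.193, v=-0.092, θ=0.031, ω=-0.001
apply F[27]=+0.769 → step 28: x=-0.194, v=-0.080, θ=0.031, ω=-0.007
apply F[28]=+0.724 → step 29: x=-0.196, v=-0.070, θ=0.031, ω=-0.013
apply F[29]=+0.682 → step 30: x=-0.197, v=-0.060, θ=0.031, ω=-0.018
apply F[30]=+0.644 → step 31: x=-0.198, v=-0.050, θ=0.030, ω=-0.022
apply F[31]=+0.609 → step 32: x=-0.199, v=-0.042, θ=0.030, ω=-0.025
apply F[32]=+0.576 → step 33: x=-0.200, v=-0.034, θ=0.029, ω=-0.028
Max |angle| over trajectory = 0.124 rad = 7.1°.

Answer: 7.1°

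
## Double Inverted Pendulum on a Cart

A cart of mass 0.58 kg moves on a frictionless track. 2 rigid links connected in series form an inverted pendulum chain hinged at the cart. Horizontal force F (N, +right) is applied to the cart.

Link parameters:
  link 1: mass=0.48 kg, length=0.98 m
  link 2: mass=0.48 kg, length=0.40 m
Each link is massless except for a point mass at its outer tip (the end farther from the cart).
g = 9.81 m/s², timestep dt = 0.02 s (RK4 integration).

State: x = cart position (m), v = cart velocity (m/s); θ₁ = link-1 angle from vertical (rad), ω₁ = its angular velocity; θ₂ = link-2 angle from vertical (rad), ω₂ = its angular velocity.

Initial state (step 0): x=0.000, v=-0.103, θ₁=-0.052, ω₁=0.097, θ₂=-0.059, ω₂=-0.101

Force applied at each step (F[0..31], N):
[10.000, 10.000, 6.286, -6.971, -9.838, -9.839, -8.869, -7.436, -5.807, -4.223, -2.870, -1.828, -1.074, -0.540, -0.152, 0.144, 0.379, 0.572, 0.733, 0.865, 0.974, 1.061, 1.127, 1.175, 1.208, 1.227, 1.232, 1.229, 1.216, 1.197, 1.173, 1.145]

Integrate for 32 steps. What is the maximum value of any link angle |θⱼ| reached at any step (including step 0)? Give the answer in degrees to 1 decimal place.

Answer: 6.5°

Derivation:
apply F[0]=+10.000 → step 1: x=0.002, v=0.257, θ₁=-0.054, ω₁=-0.279, θ₂=-0.061, ω₂=-0.108
apply F[1]=+10.000 → step 2: x=0.010, v=0.618, θ₁=-0.063, ω₁=-0.658, θ₂=-0.063, ω₂=-0.112
apply F[2]=+6.286 → step 3: x=0.025, v=0.854, θ₁=-0.079, ω₁=-0.913, θ₂=-0.065, ω₂=-0.106
apply F[3]=-6.971 → step 4: x=0.040, v=0.643, θ₁=-0.095, ω₁=-0.720, θ₂=-0.067, ω₂=-0.085
apply F[4]=-9.838 → step 5: x=0.050, v=0.341, θ₁=-0.107, ω₁=-0.441, θ₂=-0.069, ω₂=-0.049
apply F[5]=-9.839 → step 6: x=0.054, v=0.042, θ₁=-0.113, ω₁=-0.170, θ₂=-0.069, ω₂=-0.003
apply F[6]=-8.869 → step 7: x=0.052, v=-0.221, θ₁=-0.114, ω₁=0.065, θ₂=-0.069, ω₂=0.047
apply F[7]=-7.436 → step 8: x=0.045, v=-0.437, θ₁=-0.111, ω₁=0.251, θ₂=-0.067, ω₂=0.096
apply F[8]=-5.807 → step 9: x=0.035, v=-0.600, θ₁=-0.104, ω₁=0.386, θ₂=-0.065, ω₂=0.139
apply F[9]=-4.223 → step 10: x=0.022, v=-0.712, θ₁=-0.096, ω₁=0.472, θ₂=-0.062, ω₂=0.176
apply F[10]=-2.870 → step 11: x=0.007, v=-0.781, θ₁=-0.086, ω₁=0.518, θ₂=-0.058, ω₂=0.207
apply F[11]=-1.828 → step 12: x=-0.009, v=-0.819, θ₁=-0.075, ω₁=0.535, θ₂=-0.054, ω₂=0.231
apply F[12]=-1.074 → step 13: x=-0.026, v=-0.834, θ₁=-0.065, ω₁=0.532, θ₂=-0.049, ω₂=0.249
apply F[13]=-0.540 → step 14: x=-0.042, v=-0.834, θ₁=-0.054, ω₁=0.518, θ₂=-0.044, ω₂=0.261
apply F[14]=-0.152 → step 15: x=-0.059, v=-0.823, θ₁=-0.044, ω₁=0.496, θ₂=-0.038, ω₂=0.269
apply F[15]=+0.144 → step 16: x=-0.075, v=-0.806, θ₁=-0.035, ω₁=0.470, θ₂=-0.033, ω₂=0.272
apply F[16]=+0.379 → step 17: x=-0.091, v=-0.783, θ₁=-0.025, ω₁=0.441, θ₂=-0.028, ω₂=0.272
apply F[17]=+0.572 → step 18: x=-0.106, v=-0.757, θ₁=-0.017, ω₁=0.411, θ₂=-0.022, ω₂=0.268
apply F[18]=+0.733 → step 19: x=-0.121, v=-0.728, θ₁=-0.009, ω₁=0.379, θ₂=-0.017, ω₂=0.262
apply F[19]=+0.865 → step 20: x=-0.136, v=-0.696, θ₁=-0.002, ω₁=0.348, θ₂=-0.012, ω₂=0.253
apply F[20]=+0.974 → step 21: x=-0.149, v=-0.663, θ₁=0.005, ω₁=0.317, θ₂=-0.007, ω₂=0.242
apply F[21]=+1.061 → step 22: x=-0.162, v=-0.629, θ₁=0.011, ω₁=0.286, θ₂=-0.002, ω₂=0.230
apply F[22]=+1.127 → step 23: x=-0.174, v=-0.595, θ₁=0.016, ω₁=0.256, θ₂=0.002, ω₂=0.217
apply F[23]=+1.175 → step 24: x=-0.186, v=-0.560, θ₁=0.021, ω₁=0.228, θ₂=0.007, ω₂=0.203
apply F[24]=+1.208 → step 25: x=-0.197, v=-0.526, θ₁=0.025, ω₁=0.200, θ₂=0.011, ω₂=0.189
apply F[25]=+1.227 → step 26: x=-0.207, v=-0.493, θ₁=0.029, ω₁=0.175, θ₂=0.014, ω₂=0.174
apply F[26]=+1.232 → step 27: x=-0.216, v=-0.460, θ₁=0.032, ω₁=0.151, θ₂=0.018, ω₂=0.160
apply F[27]=+1.229 → step 28: x=-0.225, v=-0.429, θ₁=0.035, ω₁=0.129, θ₂=0.021, ω₂=0.145
apply F[28]=+1.216 → step 29: x=-0.234, v=-0.399, θ₁=0.038, ω₁=0.108, θ₂=0.023, ω₂=0.131
apply F[29]=+1.197 → step 30: x=-0.241, v=-0.370, θ₁=0.040, ω₁=0.090, θ₂=0.026, ω₂=0.117
apply F[30]=+1.173 → step 31: x=-0.248, v=-0.343, θ₁=0.041, ω₁=0.073, θ₂=0.028, ω₂=0.104
apply F[31]=+1.145 → step 32: x=-0.255, v=-0.317, θ₁=0.043, ω₁=0.057, θ₂=0.030, ω₂=0.091
Max |angle| over trajectory = 0.114 rad = 6.5°.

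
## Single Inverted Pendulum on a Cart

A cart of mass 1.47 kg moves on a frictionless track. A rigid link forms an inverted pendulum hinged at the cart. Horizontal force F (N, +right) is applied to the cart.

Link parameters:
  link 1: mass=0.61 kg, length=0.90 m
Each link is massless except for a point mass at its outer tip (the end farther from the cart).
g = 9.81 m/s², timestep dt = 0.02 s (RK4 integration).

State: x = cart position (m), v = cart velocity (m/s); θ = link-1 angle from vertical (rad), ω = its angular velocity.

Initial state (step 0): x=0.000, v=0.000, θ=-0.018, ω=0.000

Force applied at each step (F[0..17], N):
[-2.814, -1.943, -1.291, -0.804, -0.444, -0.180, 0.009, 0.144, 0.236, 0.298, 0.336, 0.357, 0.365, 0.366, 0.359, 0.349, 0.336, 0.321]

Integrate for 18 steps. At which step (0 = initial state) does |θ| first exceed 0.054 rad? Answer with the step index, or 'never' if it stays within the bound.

apply F[0]=-2.814 → step 1: x=-0.000, v=-0.037, θ=-0.018, ω=0.037
apply F[1]=-1.943 → step 2: x=-0.001, v=-0.062, θ=-0.017, ω=0.061
apply F[2]=-1.291 → step 3: x=-0.003, v=-0.078, θ=-0.015, ω=0.076
apply F[3]=-0.804 → step 4: x=-0.004, v=-0.088, θ=-0.014, ω=0.083
apply F[4]=-0.444 → step 5: x=-0.006, v=-0.093, θ=-0.012, ω=0.086
apply F[5]=-0.180 → step 6: x=-0.008, v=-0.094, θ=-0.010, ω=0.085
apply F[6]=+0.009 → step 7: x=-0.010, v=-0.094, θ=-0.009, ω=0.082
apply F[7]=+0.144 → step 8: x=-0.012, v=-0.091, θ=-0.007, ω=0.078
apply F[8]=+0.236 → step 9: x=-0.014, v=-0.087, θ=-0.006, ω=0.072
apply F[9]=+0.298 → step 10: x=-0.015, v=-0.083, θ=-0.004, ω=0.066
apply F[10]=+0.336 → step 11: x=-0.017, v=-0.078, θ=-0.003, ω=0.060
apply F[11]=+0.357 → step 12: x=-0.018, v=-0.073, θ=-0.002, ω=0.054
apply F[12]=+0.365 → step 13: x=-0.020, v=-0.068, θ=-0.001, ω=0.048
apply F[13]=+0.366 → step 14: x=-0.021, v=-0.063, θ=0.000, ω=0.043
apply F[14]=+0.359 → step 15: x=-0.022, v=-0.058, θ=0.001, ω=0.037
apply F[15]=+0.349 → step 16: x=-0.023, v=-0.053, θ=0.002, ω=0.032
apply F[16]=+0.336 → step 17: x=-0.024, v=-0.049, θ=0.002, ω=0.028
apply F[17]=+0.321 → step 18: x=-0.025, v=-0.045, θ=0.003, ω=0.024
max |θ| = 0.018 ≤ 0.054 over all 19 states.

Answer: never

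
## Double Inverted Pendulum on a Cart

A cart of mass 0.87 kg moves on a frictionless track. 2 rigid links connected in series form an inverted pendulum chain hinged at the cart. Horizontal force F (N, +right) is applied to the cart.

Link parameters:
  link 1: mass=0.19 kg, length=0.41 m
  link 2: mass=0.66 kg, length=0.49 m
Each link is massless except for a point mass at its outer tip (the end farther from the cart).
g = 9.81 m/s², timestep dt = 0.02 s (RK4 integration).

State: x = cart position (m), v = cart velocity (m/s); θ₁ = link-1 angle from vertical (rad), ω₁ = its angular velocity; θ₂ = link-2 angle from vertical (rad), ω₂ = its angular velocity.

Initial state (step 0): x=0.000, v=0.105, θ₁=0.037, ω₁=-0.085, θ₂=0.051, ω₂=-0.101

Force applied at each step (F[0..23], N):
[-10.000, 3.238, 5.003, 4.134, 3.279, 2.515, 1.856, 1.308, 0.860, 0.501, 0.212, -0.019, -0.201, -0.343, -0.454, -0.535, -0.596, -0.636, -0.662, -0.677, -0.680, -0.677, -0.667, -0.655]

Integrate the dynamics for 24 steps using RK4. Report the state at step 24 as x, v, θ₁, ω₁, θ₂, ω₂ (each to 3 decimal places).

Answer: x=0.099, v=0.162, θ₁=-0.018, ω₁=-0.048, θ₂=-0.013, ω₂=-0.066

Derivation:
apply F[0]=-10.000 → step 1: x=-0.000, v=-0.132, θ₁=0.041, ω₁=0.491, θ₂=0.049, ω₂=-0.081
apply F[1]=+3.238 → step 2: x=-0.002, v=-0.066, θ₁=0.049, ω₁=0.348, θ₂=0.048, ω₂=-0.075
apply F[2]=+5.003 → step 3: x=-0.003, v=0.039, θ₁=0.054, ω₁=0.127, θ₂=0.046, ω₂=-0.085
apply F[3]=+4.134 → step 4: x=-0.001, v=0.123, θ₁=0.055, ω₁=-0.036, θ₂=0.044, ω₂=-0.102
apply F[4]=+3.279 → step 5: x=0.002, v=0.188, θ₁=0.053, ω₁=-0.149, θ₂=0.042, ω₂=-0.123
apply F[5]=+2.515 → step 6: x=0.006, v=0.236, θ₁=0.049, ω₁=-0.223, θ₂=0.039, ω₂=-0.142
apply F[6]=+1.856 → step 7: x=0.011, v=0.269, θ₁=0.045, ω₁=-0.267, θ₂=0.036, ω₂=-0.159
apply F[7]=+1.308 → step 8: x=0.017, v=0.291, θ₁=0.039, ω₁=-0.289, θ₂=0.033, ω₂=-0.172
apply F[8]=+0.860 → step 9: x=0.023, v=0.304, θ₁=0.033, ω₁=-0.295, θ₂=0.029, ω₂=-0.180
apply F[9]=+0.501 → step 10: x=0.029, v=0.310, θ₁=0.027, ω₁=-0.290, θ₂=0.026, ω₂=-0.185
apply F[10]=+0.212 → step 11: x=0.035, v=0.310, θ₁=0.022, ω₁=-0.278, θ₂=0.022, ω₂=-0.186
apply F[11]=-0.019 → step 12: x=0.042, v=0.306, θ₁=0.016, ω₁=-0.261, θ₂=0.018, ω₂=-0.184
apply F[12]=-0.201 → step 13: x=0.048, v=0.299, θ₁=0.011, ω₁=-0.241, θ₂=0.015, ω₂=-0.179
apply F[13]=-0.343 → step 14: x=0.053, v=0.289, θ₁=0.007, ω₁=-0.220, θ₂=0.011, ω₂=-0.172
apply F[14]=-0.454 → step 15: x=0.059, v=0.278, θ₁=0.003, ω₁=-0.198, θ₂=0.008, ω₂=-0.163
apply F[15]=-0.535 → step 16: x=0.065, v=0.265, θ₁=-0.001, ω₁=-0.177, θ₂=0.005, ω₂=-0.153
apply F[16]=-0.596 → step 17: x=0.070, v=0.252, θ₁=-0.004, ω₁=-0.156, θ₂=0.002, ω₂=-0.142
apply F[17]=-0.636 → step 18: x=0.075, v=0.239, θ₁=-0.007, ω₁=-0.136, θ₂=-0.001, ω₂=-0.131
apply F[18]=-0.662 → step 19: x=0.079, v=0.225, θ₁=-0.010, ω₁=-0.118, θ₂=-0.003, ω₂=-0.120
apply F[19]=-0.677 → step 20: x=0.084, v=0.212, θ₁=-0.012, ω₁=-0.101, θ₂=-0.006, ω₂=-0.108
apply F[20]=-0.680 → step 21: x=0.088, v=0.199, θ₁=-0.014, ω₁=-0.086, θ₂=-0.008, ω₂=-0.097
apply F[21]=-0.677 → step 22: x=0.092, v=0.186, θ₁=-0.016, ω₁=-0.072, θ₂=-0.010, ω₂=-0.086
apply F[22]=-0.667 → step 23: x=0.095, v=0.174, θ₁=-0.017, ω₁=-0.059, θ₂=-0.011, ω₂=-0.076
apply F[23]=-0.655 → step 24: x=0.099, v=0.162, θ₁=-0.018, ω₁=-0.048, θ₂=-0.013, ω₂=-0.066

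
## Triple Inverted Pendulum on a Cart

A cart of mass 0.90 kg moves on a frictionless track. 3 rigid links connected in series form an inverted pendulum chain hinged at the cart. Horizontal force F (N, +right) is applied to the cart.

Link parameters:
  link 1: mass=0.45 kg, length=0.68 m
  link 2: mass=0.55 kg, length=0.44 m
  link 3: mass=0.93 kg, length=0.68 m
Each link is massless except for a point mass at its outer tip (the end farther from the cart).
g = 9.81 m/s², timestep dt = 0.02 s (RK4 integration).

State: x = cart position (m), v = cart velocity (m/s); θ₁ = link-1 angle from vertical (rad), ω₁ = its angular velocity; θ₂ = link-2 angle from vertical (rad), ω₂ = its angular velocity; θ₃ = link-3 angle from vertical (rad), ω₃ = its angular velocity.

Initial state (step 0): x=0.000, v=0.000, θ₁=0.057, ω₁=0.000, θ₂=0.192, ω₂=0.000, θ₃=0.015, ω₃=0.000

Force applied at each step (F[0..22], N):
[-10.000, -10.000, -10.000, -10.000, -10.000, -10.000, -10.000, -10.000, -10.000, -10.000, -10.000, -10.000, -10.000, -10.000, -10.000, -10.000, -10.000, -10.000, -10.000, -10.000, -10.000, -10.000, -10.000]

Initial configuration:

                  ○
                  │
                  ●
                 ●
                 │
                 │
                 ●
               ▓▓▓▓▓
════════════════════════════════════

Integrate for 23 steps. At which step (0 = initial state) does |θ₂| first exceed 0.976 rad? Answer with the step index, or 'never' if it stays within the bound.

apply F[0]=-10.000 → step 1: x=-0.002, v=-0.243, θ₁=0.060, ω₁=0.268, θ₂=0.195, ω₂=0.325, θ₃=0.014, ω₃=-0.113
apply F[1]=-10.000 → step 2: x=-0.010, v=-0.487, θ₁=0.068, ω₁=0.542, θ₂=0.205, ω₂=0.645, θ₃=0.010, ω₃=-0.228
apply F[2]=-10.000 → step 3: x=-0.022, v=-0.732, θ₁=0.081, ω₁=0.828, θ₂=0.221, ω₂=0.956, θ₃=0.005, ω₃=-0.343
apply F[3]=-10.000 → step 4: x=-0.039, v=-0.980, θ₁=0.101, ω₁=1.131, θ₂=0.243, ω₂=1.246, θ₃=-0.003, ω₃=-0.458
apply F[4]=-10.000 → step 5: x=-0.061, v=-1.230, θ₁=0.127, ω₁=1.456, θ₂=0.271, ω₂=1.502, θ₃=-0.014, ω₃=-0.566
apply F[5]=-10.000 → step 6: x=-0.088, v=-1.479, θ₁=0.159, ω₁=1.805, θ₂=0.303, ω₂=1.709, θ₃=-0.026, ω₃=-0.659
apply F[6]=-10.000 → step 7: x=-0.120, v=-1.724, θ₁=0.199, ω₁=2.177, θ₂=0.339, ω₂=1.850, θ₃=-0.040, ω₃=-0.726
apply F[7]=-10.000 → step 8: x=-0.157, v=-1.960, θ₁=0.247, ω₁=2.566, θ₂=0.376, ω₂=1.913, θ₃=-0.055, ω₃=-0.757
apply F[8]=-10.000 → step 9: x=-0.199, v=-2.181, θ₁=0.302, ω₁=2.962, θ₂=0.414, ω₂=1.894, θ₃=-0.070, ω₃=-0.742
apply F[9]=-10.000 → step 10: x=-0.244, v=-2.382, θ₁=0.365, ω₁=3.352, θ₂=0.452, ω₂=1.804, θ₃=-0.084, ω₃=-0.674
apply F[10]=-10.000 → step 11: x=-0.294, v=-2.556, θ₁=0.436, ω₁=3.719, θ₂=0.486, ω₂=1.662, θ₃=-0.096, ω₃=-0.553
apply F[11]=-10.000 → step 12: x=-0.346, v=-2.698, θ₁=0.514, ω₁=4.047, θ₂=0.518, ω₂=1.499, θ₃=-0.106, ω₃=-0.379
apply F[12]=-10.000 → step 13: x=-0.401, v=-2.807, θ₁=0.597, ω₁=4.325, θ₂=0.546, ω₂=1.352, θ₃=-0.111, ω₃=-0.162
apply F[13]=-10.000 → step 14: x=-0.458, v=-2.883, θ₁=0.686, ω₁=4.547, θ₂=0.572, ω₂=1.253, θ₃=-0.112, ω₃=0.088
apply F[14]=-10.000 → step 15: x=-0.516, v=-2.929, θ₁=0.779, ω₁=4.714, θ₂=0.597, ω₂=1.226, θ₃=-0.107, ω₃=0.359
apply F[15]=-10.000 → step 16: x=-0.575, v=-2.951, θ₁=0.874, ω₁=4.835, θ₂=0.622, ω₂=1.282, θ₃=-0.097, ω₃=0.641
apply F[16]=-10.000 → step 17: x=-0.634, v=-2.954, θ₁=0.972, ω₁=4.918, θ₂=0.649, ω₂=1.422, θ₃=-0.082, ω₃=0.927
apply F[17]=-10.000 → step 18: x=-0.693, v=-2.941, θ₁=1.071, ω₁=4.972, θ₂=0.679, ω₂=1.640, θ₃=-0.060, ω₃=1.213
apply F[18]=-10.000 → step 19: x=-0.752, v=-2.916, θ₁=1.171, ω₁=5.003, θ₂=0.715, ω₂=1.925, θ₃=-0.033, ω₃=1.499
apply F[19]=-10.000 → step 20: x=-0.810, v=-2.880, θ₁=1.271, ω₁=5.015, θ₂=0.757, ω₂=2.269, θ₃=-0.000, ω₃=1.788
apply F[20]=-10.000 → step 21: x=-0.867, v=-2.833, θ₁=1.371, ω₁=5.008, θ₂=0.806, ω₂=2.658, θ₃=0.038, ω₃=2.084
apply F[21]=-10.000 → step 22: x=-0.923, v=-2.778, θ₁=1.471, ω₁=4.983, θ₂=0.863, ω₂=3.083, θ₃=0.083, ω₃=2.392
apply F[22]=-10.000 → step 23: x=-0.978, v=-2.715, θ₁=1.570, ω₁=4.935, θ₂=0.929, ω₂=3.530, θ₃=0.134, ω₃=2.720
max |θ₂| = 0.929 ≤ 0.976 over all 24 states.

Answer: never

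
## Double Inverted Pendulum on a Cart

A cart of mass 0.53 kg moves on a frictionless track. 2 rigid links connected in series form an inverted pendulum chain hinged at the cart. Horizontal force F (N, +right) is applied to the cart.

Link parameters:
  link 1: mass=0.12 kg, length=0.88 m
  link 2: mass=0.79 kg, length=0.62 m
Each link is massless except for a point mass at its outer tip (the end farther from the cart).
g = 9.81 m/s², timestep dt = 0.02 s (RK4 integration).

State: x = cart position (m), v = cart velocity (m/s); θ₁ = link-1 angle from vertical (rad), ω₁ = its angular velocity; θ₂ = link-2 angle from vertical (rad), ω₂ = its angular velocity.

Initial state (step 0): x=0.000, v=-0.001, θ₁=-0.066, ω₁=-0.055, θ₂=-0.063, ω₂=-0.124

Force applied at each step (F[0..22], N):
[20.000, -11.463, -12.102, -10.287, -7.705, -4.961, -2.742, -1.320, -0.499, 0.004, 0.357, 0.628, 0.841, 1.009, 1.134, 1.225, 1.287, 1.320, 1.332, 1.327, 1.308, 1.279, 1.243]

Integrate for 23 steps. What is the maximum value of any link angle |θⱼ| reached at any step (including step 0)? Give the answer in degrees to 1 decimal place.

Answer: 5.6°

Derivation:
apply F[0]=+20.000 → step 1: x=0.008, v=0.770, θ₁=-0.076, ω₁=-0.950, θ₂=-0.065, ω₂=-0.115
apply F[1]=-11.463 → step 2: x=0.019, v=0.369, θ₁=-0.091, ω₁=-0.543, θ₂=-0.067, ω₂=-0.068
apply F[2]=-12.102 → step 3: x=0.022, v=-0.050, θ₁=-0.098, ω₁=-0.138, θ₂=-0.068, ω₂=0.009
apply F[3]=-10.287 → step 4: x=0.018, v=-0.400, θ₁=-0.097, ω₁=0.184, θ₂=-0.067, ω₂=0.094
apply F[4]=-7.705 → step 5: x=0.007, v=-0.656, θ₁=-0.091, ω₁=0.405, θ₂=-0.064, ω₂=0.171
apply F[5]=-4.961 → step 6: x=-0.007, v=-0.812, θ₁=-0.082, ω₁=0.526, θ₂=-0.060, ω₂=0.232
apply F[6]=-2.742 → step 7: x=-0.024, v=-0.890, θ₁=-0.071, ω₁=0.569, θ₂=-0.055, ω₂=0.278
apply F[7]=-1.320 → step 8: x=-0.043, v=-0.919, θ₁=-0.060, ω₁=0.568, θ₂=-0.049, ω₂=0.309
apply F[8]=-0.499 → step 9: x=-0.061, v=-0.920, θ₁=-0.049, ω₁=0.546, θ₂=-0.043, ω₂=0.328
apply F[9]=+0.004 → step 10: x=-0.079, v=-0.906, θ₁=-0.038, ω₁=0.514, θ₂=-0.036, ω₂=0.337
apply F[10]=+0.357 → step 11: x=-0.097, v=-0.881, θ₁=-0.028, ω₁=0.479, θ₂=-0.029, ω₂=0.337
apply F[11]=+0.628 → step 12: x=-0.114, v=-0.850, θ₁=-0.019, ω₁=0.442, θ₂=-0.023, ω₂=0.332
apply F[12]=+0.841 → step 13: x=-0.131, v=-0.813, θ₁=-0.011, ω₁=0.404, θ₂=-0.016, ω₂=0.321
apply F[13]=+1.009 → step 14: x=-0.147, v=-0.773, θ₁=-0.003, ω₁=0.366, θ₂=-0.010, ω₂=0.306
apply F[14]=+1.134 → step 15: x=-0.162, v=-0.730, θ₁=0.004, ω₁=0.328, θ₂=-0.004, ω₂=0.288
apply F[15]=+1.225 → step 16: x=-0.176, v=-0.687, θ₁=0.010, ω₁=0.292, θ₂=0.002, ω₂=0.268
apply F[16]=+1.287 → step 17: x=-0.189, v=-0.642, θ₁=0.016, ω₁=0.258, θ₂=0.007, ω₂=0.247
apply F[17]=+1.320 → step 18: x=-0.202, v=-0.599, θ₁=0.021, ω₁=0.225, θ₂=0.012, ω₂=0.226
apply F[18]=+1.332 → step 19: x=-0.213, v=-0.556, θ₁=0.025, ω₁=0.195, θ₂=0.016, ω₂=0.204
apply F[19]=+1.327 → step 20: x=-0.224, v=-0.515, θ₁=0.028, ω₁=0.167, θ₂=0.020, ω₂=0.183
apply F[20]=+1.308 → step 21: x=-0.234, v=-0.476, θ₁=0.031, ω₁=0.142, θ₂=0.023, ω₂=0.162
apply F[21]=+1.279 → step 22: x=-0.243, v=-0.439, θ₁=0.034, ω₁=0.119, θ₂=0.026, ω₂=0.142
apply F[22]=+1.243 → step 23: x=-0.251, v=-0.404, θ₁=0.036, ω₁=0.098, θ₂=0.029, ω₂=0.124
Max |angle| over trajectory = 0.098 rad = 5.6°.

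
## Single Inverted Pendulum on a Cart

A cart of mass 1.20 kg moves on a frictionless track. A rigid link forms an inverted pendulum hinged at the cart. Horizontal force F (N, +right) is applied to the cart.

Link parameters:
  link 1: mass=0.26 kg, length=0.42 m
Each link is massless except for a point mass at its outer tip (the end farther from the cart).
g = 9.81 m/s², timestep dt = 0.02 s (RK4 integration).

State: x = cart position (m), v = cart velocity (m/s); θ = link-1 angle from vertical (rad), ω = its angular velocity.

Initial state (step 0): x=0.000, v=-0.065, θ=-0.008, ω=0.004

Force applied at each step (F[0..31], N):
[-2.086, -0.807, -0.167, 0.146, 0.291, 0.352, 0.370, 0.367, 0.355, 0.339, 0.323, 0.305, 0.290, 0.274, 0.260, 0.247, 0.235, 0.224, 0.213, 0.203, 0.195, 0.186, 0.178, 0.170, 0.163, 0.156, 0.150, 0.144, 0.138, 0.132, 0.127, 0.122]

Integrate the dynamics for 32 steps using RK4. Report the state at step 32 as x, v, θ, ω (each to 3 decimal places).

Answer: x=-0.038, v=-0.015, θ=0.008, ω=-0.012

Derivation:
apply F[0]=-2.086 → step 1: x=-0.002, v=-0.099, θ=-0.007, ω=0.082
apply F[1]=-0.807 → step 2: x=-0.004, v=-0.113, θ=-0.005, ω=0.111
apply F[2]=-0.167 → step 3: x=-0.006, v=-0.115, θ=-0.003, ω=0.115
apply F[3]=+0.146 → step 4: x=-0.008, v=-0.113, θ=-0.001, ω=0.108
apply F[4]=+0.291 → step 5: x=-0.011, v=-0.108, θ=0.001, ω=0.097
apply F[5]=+0.352 → step 6: x=-0.013, v=-0.102, θ=0.003, ω=0.084
apply F[6]=+0.370 → step 7: x=-0.015, v=-0.096, θ=0.005, ω=0.072
apply F[7]=+0.367 → step 8: x=-0.016, v=-0.090, θ=0.006, ω=0.060
apply F[8]=+0.355 → step 9: x=-0.018, v=-0.085, θ=0.007, ω=0.050
apply F[9]=+0.339 → step 10: x=-0.020, v=-0.079, θ=0.008, ω=0.041
apply F[10]=+0.323 → step 11: x=-0.021, v=-0.074, θ=0.009, ω=0.033
apply F[11]=+0.305 → step 12: x=-0.023, v=-0.070, θ=0.009, ω=0.026
apply F[12]=+0.290 → step 13: x=-0.024, v=-0.065, θ=0.010, ω=0.020
apply F[13]=+0.274 → step 14: x=-0.025, v=-0.061, θ=0.010, ω=0.015
apply F[14]=+0.260 → step 15: x=-0.027, v=-0.057, θ=0.010, ω=0.010
apply F[15]=+0.247 → step 16: x=-0.028, v=-0.053, θ=0.011, ω=0.006
apply F[16]=+0.235 → step 17: x=-0.029, v=-0.050, θ=0.011, ω=0.003
apply F[17]=+0.224 → step 18: x=-0.030, v=-0.047, θ=0.011, ω=0.000
apply F[18]=+0.213 → step 19: x=-0.031, v=-0.044, θ=0.011, ω=-0.002
apply F[19]=+0.203 → step 20: x=-0.031, v=-0.041, θ=0.011, ω=-0.004
apply F[20]=+0.195 → step 21: x=-0.032, v=-0.038, θ=0.011, ω=-0.006
apply F[21]=+0.186 → step 22: x=-0.033, v=-0.035, θ=0.010, ω=-0.007
apply F[22]=+0.178 → step 23: x=-0.034, v=-0.033, θ=0.010, ω=-0.008
apply F[23]=+0.170 → step 24: x=-0.034, v=-0.030, θ=0.010, ω=-0.009
apply F[24]=+0.163 → step 25: x=-0.035, v=-0.028, θ=0.010, ω=-0.010
apply F[25]=+0.156 → step 26: x=-0.035, v=-0.026, θ=0.010, ω=-0.011
apply F[26]=+0.150 → step 27: x=-0.036, v=-0.024, θ=0.009, ω=-0.011
apply F[27]=+0.144 → step 28: x=-0.036, v=-0.022, θ=0.009, ω=-0.012
apply F[28]=+0.138 → step 29: x=-0.037, v=-0.020, θ=0.009, ω=-0.012
apply F[29]=+0.132 → step 30: x=-0.037, v=-0.018, θ=0.009, ω=-0.012
apply F[30]=+0.127 → step 31: x=-0.037, v=-0.016, θ=0.009, ω=-0.012
apply F[31]=+0.122 → step 32: x=-0.038, v=-0.015, θ=0.008, ω=-0.012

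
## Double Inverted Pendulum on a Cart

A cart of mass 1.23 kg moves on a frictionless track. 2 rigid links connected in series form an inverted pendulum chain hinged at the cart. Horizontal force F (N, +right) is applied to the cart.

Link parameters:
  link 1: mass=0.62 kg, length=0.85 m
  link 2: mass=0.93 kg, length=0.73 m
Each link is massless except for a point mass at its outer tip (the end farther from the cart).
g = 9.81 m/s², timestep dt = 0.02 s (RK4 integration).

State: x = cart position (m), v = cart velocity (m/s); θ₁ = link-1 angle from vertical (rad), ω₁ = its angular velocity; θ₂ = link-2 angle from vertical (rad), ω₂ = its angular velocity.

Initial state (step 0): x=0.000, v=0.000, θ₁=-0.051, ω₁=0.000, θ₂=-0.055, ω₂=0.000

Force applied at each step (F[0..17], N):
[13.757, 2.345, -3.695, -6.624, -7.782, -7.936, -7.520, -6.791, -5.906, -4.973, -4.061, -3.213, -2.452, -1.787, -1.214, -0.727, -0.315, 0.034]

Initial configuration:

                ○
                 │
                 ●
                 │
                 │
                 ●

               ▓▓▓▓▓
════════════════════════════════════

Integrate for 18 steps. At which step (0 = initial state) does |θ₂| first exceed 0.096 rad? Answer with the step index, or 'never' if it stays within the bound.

Answer: never

Derivation:
apply F[0]=+13.757 → step 1: x=0.002, v=0.236, θ₁=-0.054, ω₁=-0.288, θ₂=-0.055, ω₂=-0.002
apply F[1]=+2.345 → step 2: x=0.008, v=0.288, θ₁=-0.060, ω₁=-0.363, θ₂=-0.055, ω₂=-0.001
apply F[2]=-3.695 → step 3: x=0.013, v=0.243, θ₁=-0.067, ω₁=-0.328, θ₂=-0.055, ω₂=0.005
apply F[3]=-6.624 → step 4: x=0.017, v=0.153, θ₁=-0.073, ω₁=-0.244, θ₂=-0.055, ω₂=0.016
apply F[4]=-7.782 → step 5: x=0.019, v=0.046, θ₁=-0.077, ω₁=-0.143, θ₂=-0.054, ω₂=0.030
apply F[5]=-7.936 → step 6: x=0.019, v=-0.063, θ₁=-0.079, ω₁=-0.042, θ₂=-0.054, ω₂=0.047
apply F[6]=-7.520 → step 7: x=0.016, v=-0.165, θ₁=-0.079, ω₁=0.050, θ₂=-0.052, ω₂=0.065
apply F[7]=-6.791 → step 8: x=0.012, v=-0.256, θ₁=-0.077, ω₁=0.129, θ₂=-0.051, ω₂=0.083
apply F[8]=-5.906 → step 9: x=0.006, v=-0.333, θ₁=-0.074, ω₁=0.193, θ₂=-0.049, ω₂=0.100
apply F[9]=-4.973 → step 10: x=-0.001, v=-0.396, θ₁=-0.069, ω₁=0.243, θ₂=-0.047, ω₂=0.116
apply F[10]=-4.061 → step 11: x=-0.009, v=-0.445, θ₁=-0.064, ω₁=0.278, θ₂=-0.045, ω₂=0.130
apply F[11]=-3.213 → step 12: x=-0.019, v=-0.482, θ₁=-0.058, ω₁=0.301, θ₂=-0.042, ω₂=0.142
apply F[12]=-2.452 → step 13: x=-0.029, v=-0.509, θ₁=-0.052, ω₁=0.314, θ₂=-0.039, ω₂=0.152
apply F[13]=-1.787 → step 14: x=-0.039, v=-0.526, θ₁=-0.046, ω₁=0.319, θ₂=-0.036, ω₂=0.160
apply F[14]=-1.214 → step 15: x=-0.050, v=-0.535, θ₁=-0.039, ω₁=0.317, θ₂=-0.032, ω₂=0.166
apply F[15]=-0.727 → step 16: x=-0.060, v=-0.538, θ₁=-0.033, ω₁=0.310, θ₂=-0.029, ω₂=0.169
apply F[16]=-0.315 → step 17: x=-0.071, v=-0.536, θ₁=-0.027, ω₁=0.300, θ₂=-0.026, ω₂=0.171
apply F[17]=+0.034 → step 18: x=-0.082, v=-0.529, θ₁=-0.021, ω₁=0.287, θ₂=-0.022, ω₂=0.171
max |θ₂| = 0.055 ≤ 0.096 over all 19 states.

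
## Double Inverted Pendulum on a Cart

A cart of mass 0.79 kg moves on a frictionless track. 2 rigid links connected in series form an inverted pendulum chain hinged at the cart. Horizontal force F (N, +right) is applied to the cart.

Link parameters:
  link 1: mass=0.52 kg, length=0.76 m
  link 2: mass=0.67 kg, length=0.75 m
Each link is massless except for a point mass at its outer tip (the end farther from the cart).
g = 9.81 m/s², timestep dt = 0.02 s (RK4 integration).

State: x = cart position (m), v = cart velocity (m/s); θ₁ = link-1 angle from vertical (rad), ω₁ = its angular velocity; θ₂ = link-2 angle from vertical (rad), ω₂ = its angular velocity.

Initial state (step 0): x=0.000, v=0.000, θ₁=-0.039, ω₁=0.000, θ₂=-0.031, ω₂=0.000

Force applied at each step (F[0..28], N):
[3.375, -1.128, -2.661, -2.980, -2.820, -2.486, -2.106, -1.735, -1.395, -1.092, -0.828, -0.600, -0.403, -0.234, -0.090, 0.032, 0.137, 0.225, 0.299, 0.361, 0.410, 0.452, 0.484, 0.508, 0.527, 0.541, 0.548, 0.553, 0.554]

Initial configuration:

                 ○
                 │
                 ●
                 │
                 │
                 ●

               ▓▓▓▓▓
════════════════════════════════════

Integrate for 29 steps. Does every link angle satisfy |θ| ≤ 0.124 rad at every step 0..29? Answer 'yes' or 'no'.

apply F[0]=+3.375 → step 1: x=0.001, v=0.097, θ₁=-0.040, ω₁=-0.140, θ₂=-0.031, ω₂=0.005
apply F[1]=-1.128 → step 2: x=0.003, v=0.081, θ₁=-0.043, ω₁=-0.133, θ₂=-0.031, ω₂=0.012
apply F[2]=-2.661 → step 3: x=0.004, v=0.027, θ₁=-0.045, ω₁=-0.078, θ₂=-0.030, ω₂=0.020
apply F[3]=-2.980 → step 4: x=0.004, v=-0.035, θ₁=-0.046, ω₁=-0.014, θ₂=-0.030, ω₂=0.029
apply F[4]=-2.820 → step 5: x=0.002, v=-0.093, θ₁=-0.046, ω₁=0.044, θ₂=-0.029, ω₂=0.039
apply F[5]=-2.486 → step 6: x=0.000, v=-0.142, θ₁=-0.045, ω₁=0.092, θ₂=-0.028, ω₂=0.049
apply F[6]=-2.106 → step 7: x=-0.003, v=-0.183, θ₁=-0.042, ω₁=0.129, θ₂=-0.027, ω₂=0.058
apply F[7]=-1.735 → step 8: x=-0.007, v=-0.214, θ₁=-0.039, ω₁=0.155, θ₂=-0.026, ω₂=0.067
apply F[8]=-1.395 → step 9: x=-0.012, v=-0.239, θ₁=-0.036, ω₁=0.173, θ₂=-0.025, ω₂=0.074
apply F[9]=-1.092 → step 10: x=-0.017, v=-0.256, θ₁=-0.033, ω₁=0.183, θ₂=-0.023, ω₂=0.081
apply F[10]=-0.828 → step 11: x=-0.022, v=-0.268, θ₁=-0.029, ω₁=0.188, θ₂=-0.021, ω₂=0.086
apply F[11]=-0.600 → step 12: x=-0.027, v=-0.275, θ₁=-0.025, ω₁=0.189, θ₂=-0.020, ω₂=0.090
apply F[12]=-0.403 → step 13: x=-0.033, v=-0.278, θ₁=-0.021, ω₁=0.186, θ₂=-0.018, ω₂=0.092
apply F[13]=-0.234 → step 14: x=-0.038, v=-0.279, θ₁=-0.018, ω₁=0.180, θ₂=-0.016, ω₂=0.094
apply F[14]=-0.090 → step 15: x=-0.044, v=-0.276, θ₁=-0.014, ω₁=0.172, θ₂=-0.014, ω₂=0.094
apply F[15]=+0.032 → step 16: x=-0.049, v=-0.272, θ₁=-0.011, ω₁=0.163, θ₂=-0.012, ω₂=0.094
apply F[16]=+0.137 → step 17: x=-0.055, v=-0.265, θ₁=-0.008, ω₁=0.153, θ₂=-0.010, ω₂=0.093
apply F[17]=+0.225 → step 18: x=-0.060, v=-0.258, θ₁=-0.005, ω₁=0.143, θ₂=-0.009, ω₂=0.091
apply F[18]=+0.299 → step 19: x=-0.065, v=-0.249, θ₁=-0.002, ω₁=0.132, θ₂=-0.007, ω₂=0.089
apply F[19]=+0.361 → step 20: x=-0.070, v=-0.240, θ₁=0.000, ω₁=0.121, θ₂=-0.005, ω₂=0.086
apply F[20]=+0.410 → step 21: x=-0.075, v=-0.230, θ₁=0.003, ω₁=0.110, θ₂=-0.003, ω₂=0.082
apply F[21]=+0.452 → step 22: x=-0.079, v=-0.220, θ₁=0.005, ω₁=0.100, θ₂=-0.002, ω₂=0.078
apply F[22]=+0.484 → step 23: x=-0.083, v=-0.209, θ₁=0.007, ω₁=0.090, θ₂=-0.000, ω₂=0.074
apply F[23]=+0.508 → step 24: x=-0.088, v=-0.199, θ₁=0.008, ω₁=0.080, θ₂=0.001, ω₂=0.070
apply F[24]=+0.527 → step 25: x=-0.091, v=-0.188, θ₁=0.010, ω₁=0.071, θ₂=0.003, ω₂=0.066
apply F[25]=+0.541 → step 26: x=-0.095, v=-0.177, θ₁=0.011, ω₁=0.063, θ₂=0.004, ω₂=0.061
apply F[26]=+0.548 → step 27: x=-0.098, v=-0.167, θ₁=0.012, ω₁=0.054, θ₂=0.005, ω₂=0.057
apply F[27]=+0.553 → step 28: x=-0.102, v=-0.157, θ₁=0.014, ω₁=0.047, θ₂=0.006, ω₂=0.052
apply F[28]=+0.554 → step 29: x=-0.105, v=-0.147, θ₁=0.014, ω₁=0.040, θ₂=0.007, ω₂=0.048
Max |angle| over trajectory = 0.046 rad; bound = 0.124 → within bound.

Answer: yes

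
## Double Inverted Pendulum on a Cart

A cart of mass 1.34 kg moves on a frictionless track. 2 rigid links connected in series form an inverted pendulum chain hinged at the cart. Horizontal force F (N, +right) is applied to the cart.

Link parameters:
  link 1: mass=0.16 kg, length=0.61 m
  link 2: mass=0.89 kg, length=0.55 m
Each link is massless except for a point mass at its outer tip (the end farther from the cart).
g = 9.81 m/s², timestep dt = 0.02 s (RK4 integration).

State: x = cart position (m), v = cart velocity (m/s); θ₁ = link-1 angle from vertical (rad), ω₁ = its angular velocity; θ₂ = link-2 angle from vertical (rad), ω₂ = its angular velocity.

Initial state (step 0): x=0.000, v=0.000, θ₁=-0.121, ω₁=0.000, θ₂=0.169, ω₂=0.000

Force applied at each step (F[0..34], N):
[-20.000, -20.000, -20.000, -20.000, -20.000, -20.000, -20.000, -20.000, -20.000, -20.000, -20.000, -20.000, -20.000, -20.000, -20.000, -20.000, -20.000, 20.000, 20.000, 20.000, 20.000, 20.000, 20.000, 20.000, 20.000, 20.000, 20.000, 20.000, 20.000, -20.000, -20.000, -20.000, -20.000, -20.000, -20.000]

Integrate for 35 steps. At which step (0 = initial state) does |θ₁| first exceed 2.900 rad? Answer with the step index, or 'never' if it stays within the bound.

Answer: never

Derivation:
apply F[0]=-20.000 → step 1: x=-0.003, v=-0.284, θ₁=-0.121, ω₁=0.031, θ₂=0.174, ω₂=0.536
apply F[1]=-20.000 → step 2: x=-0.011, v=-0.568, θ₁=-0.120, ω₁=0.072, θ₂=0.190, ω₂=1.066
apply F[2]=-20.000 → step 3: x=-0.026, v=-0.854, θ₁=-0.118, ω₁=0.133, θ₂=0.217, ω₂=1.582
apply F[3]=-20.000 → step 4: x=-0.046, v=-1.142, θ₁=-0.114, ω₁=0.230, θ₂=0.254, ω₂=2.072
apply F[4]=-20.000 → step 5: x=-0.071, v=-1.431, θ₁=-0.108, ω₁=0.377, θ₂=0.300, ω₂=2.525
apply F[5]=-20.000 → step 6: x=-0.103, v=-1.723, θ₁=-0.099, ω₁=0.588, θ₂=0.354, ω₂=2.928
apply F[6]=-20.000 → step 7: x=-0.140, v=-2.017, θ₁=-0.084, ω₁=0.873, θ₂=0.416, ω₂=3.270
apply F[7]=-20.000 → step 8: x=-0.183, v=-2.313, θ₁=-0.063, ω₁=1.240, θ₂=0.485, ω₂=3.545
apply F[8]=-20.000 → step 9: x=-0.233, v=-2.610, θ₁=-0.034, ω₁=1.695, θ₂=0.558, ω₂=3.741
apply F[9]=-20.000 → step 10: x=-0.288, v=-2.909, θ₁=0.005, ω₁=2.240, θ₂=0.634, ω₂=3.846
apply F[10]=-20.000 → step 11: x=-0.349, v=-3.207, θ₁=0.056, ω₁=2.879, θ₂=0.711, ω₂=3.838
apply F[11]=-20.000 → step 12: x=-0.416, v=-3.504, θ₁=0.121, ω₁=3.617, θ₂=0.786, ω₂=3.686
apply F[12]=-20.000 → step 13: x=-0.489, v=-3.797, θ₁=0.202, ω₁=4.464, θ₂=0.857, ω₂=3.346
apply F[13]=-20.000 → step 14: x=-0.568, v=-4.079, θ₁=0.300, ω₁=5.443, θ₂=0.918, ω₂=2.751
apply F[14]=-20.000 → step 15: x=-0.652, v=-4.336, θ₁=0.421, ω₁=6.607, θ₂=0.964, ω₂=1.797
apply F[15]=-20.000 → step 16: x=-0.741, v=-4.535, θ₁=0.567, ω₁=8.049, θ₂=0.987, ω₂=0.330
apply F[16]=-20.000 → step 17: x=-0.833, v=-4.574, θ₁=0.745, ω₁=9.755, θ₂=0.974, ω₂=-1.682
apply F[17]=+20.000 → step 18: x=-0.918, v=-3.935, θ₁=0.943, ω₁=9.868, θ₂=0.930, ω₂=-2.423
apply F[18]=+20.000 → step 19: x=-0.990, v=-3.320, θ₁=1.133, ω₁=9.107, θ₂=0.887, ω₂=-1.739
apply F[19]=+20.000 → step 20: x=-1.052, v=-2.832, θ₁=1.307, ω₁=8.395, θ₂=0.863, ω₂=-0.720
apply F[20]=+20.000 → step 21: x=-1.104, v=-2.416, θ₁=1.471, ω₁=7.980, θ₂=0.858, ω₂=0.199
apply F[21]=+20.000 → step 22: x=-1.148, v=-2.028, θ₁=1.628, ω₁=7.777, θ₂=0.870, ω₂=1.057
apply F[22]=+20.000 → step 23: x=-1.185, v=-1.652, θ₁=1.783, ω₁=7.699, θ₂=0.900, ω₂=1.928
apply F[23]=+20.000 → step 24: x=-1.214, v=-1.280, θ₁=1.936, ω₁=7.683, θ₂=0.948, ω₂=2.871
apply F[24]=+20.000 → step 25: x=-1.236, v=-0.909, θ₁=2.090, ω₁=7.672, θ₂=1.015, ω₂=3.922
apply F[25]=+20.000 → step 26: x=-1.251, v=-0.539, θ₁=2.243, ω₁=7.598, θ₂=1.105, ω₂=5.098
apply F[26]=+20.000 → step 27: x=-1.258, v=-0.172, θ₁=2.393, ω₁=7.379, θ₂=1.220, ω₂=6.400
apply F[27]=+20.000 → step 28: x=-1.258, v=0.189, θ₁=2.536, ω₁=6.914, θ₂=1.362, ω₂=7.812
apply F[28]=+20.000 → step 29: x=-1.250, v=0.543, θ₁=2.667, ω₁=6.085, θ₂=1.533, ω₂=9.324
apply F[29]=-20.000 → step 30: x=-1.242, v=0.307, θ₁=2.766, ω₁=3.677, θ₂=1.740, ω₂=11.391
apply F[30]=-20.000 → step 31: x=-1.238, v=0.080, θ₁=2.808, ω₁=0.330, θ₂=1.992, ω₂=13.948
apply F[31]=-20.000 → step 32: x=-1.238, v=0.006, θ₁=2.764, ω₁=-5.428, θ₂=2.316, ω₂=19.414
apply F[32]=-20.000 → step 33: x=-1.227, v=1.415, θ₁=2.585, ω₁=-8.209, θ₂=2.800, ω₂=24.914
apply F[33]=-20.000 → step 34: x=-1.190, v=1.946, θ₁=2.528, ω₁=1.075, θ₂=3.202, ω₂=16.527
apply F[34]=-20.000 → step 35: x=-1.152, v=1.852, θ₁=2.598, ω₁=5.490, θ₂=3.490, ω₂=12.602
max |θ₁| = 2.808 ≤ 2.900 over all 36 states.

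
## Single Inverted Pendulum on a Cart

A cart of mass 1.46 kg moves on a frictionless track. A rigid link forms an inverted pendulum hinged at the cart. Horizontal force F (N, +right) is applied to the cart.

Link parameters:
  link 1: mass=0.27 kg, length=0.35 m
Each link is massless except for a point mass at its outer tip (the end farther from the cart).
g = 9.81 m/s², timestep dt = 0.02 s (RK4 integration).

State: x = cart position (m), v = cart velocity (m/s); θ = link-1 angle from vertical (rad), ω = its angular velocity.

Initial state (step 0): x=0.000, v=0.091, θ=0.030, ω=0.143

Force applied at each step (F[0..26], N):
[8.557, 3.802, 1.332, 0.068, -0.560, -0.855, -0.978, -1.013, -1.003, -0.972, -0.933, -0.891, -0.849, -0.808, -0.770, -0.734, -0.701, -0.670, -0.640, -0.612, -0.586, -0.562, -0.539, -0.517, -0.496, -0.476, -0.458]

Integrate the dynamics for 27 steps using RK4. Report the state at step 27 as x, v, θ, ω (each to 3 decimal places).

apply F[0]=+8.557 → step 1: x=0.003, v=0.207, θ=0.030, ω=-0.172
apply F[1]=+3.802 → step 2: x=0.008, v=0.258, θ=0.025, ω=-0.302
apply F[2]=+1.332 → step 3: x=0.013, v=0.276, θ=0.019, ω=-0.340
apply F[3]=+0.068 → step 4: x=0.018, v=0.276, θ=0.012, ω=-0.332
apply F[4]=-0.560 → step 5: x=0.024, v=0.268, θ=0.006, ω=-0.304
apply F[5]=-0.855 → step 6: x=0.029, v=0.256, θ=-0.000, ω=-0.269
apply F[6]=-0.978 → step 7: x=0.034, v=0.243, θ=-0.005, ω=-0.233
apply F[7]=-1.013 → step 8: x=0.039, v=0.229, θ=-0.010, ω=-0.198
apply F[8]=-1.003 → step 9: x=0.043, v=0.216, θ=-0.013, ω=-0.167
apply F[9]=-0.972 → step 10: x=0.048, v=0.203, θ=-0.016, ω=-0.138
apply F[10]=-0.933 → step 11: x=0.051, v=0.191, θ=-0.019, ω=-0.113
apply F[11]=-0.891 → step 12: x=0.055, v=0.180, θ=-0.021, ω=-0.092
apply F[12]=-0.849 → step 13: x=0.059, v=0.169, θ=-0.022, ω=-0.073
apply F[13]=-0.808 → step 14: x=0.062, v=0.159, θ=-0.024, ω=-0.057
apply F[14]=-0.770 → step 15: x=0.065, v=0.149, θ=-0.025, ω=-0.043
apply F[15]=-0.734 → step 16: x=0.068, v=0.140, θ=-0.025, ω=-0.031
apply F[16]=-0.701 → step 17: x=0.071, v=0.131, θ=-0.026, ω=-0.020
apply F[17]=-0.670 → step 18: x=0.073, v=0.123, θ=-0.026, ω=-0.011
apply F[18]=-0.640 → step 19: x=0.076, v=0.115, θ=-0.026, ω=-0.004
apply F[19]=-0.612 → step 20: x=0.078, v=0.108, θ=-0.026, ω=0.003
apply F[20]=-0.586 → step 21: x=0.080, v=0.100, θ=-0.026, ω=0.008
apply F[21]=-0.562 → step 22: x=0.082, v=0.094, θ=-0.026, ω=0.013
apply F[22]=-0.539 → step 23: x=0.084, v=0.087, θ=-0.026, ω=0.016
apply F[23]=-0.517 → step 24: x=0.085, v=0.081, θ=-0.025, ω=0.020
apply F[24]=-0.496 → step 25: x=0.087, v=0.075, θ=-0.025, ω=0.022
apply F[25]=-0.476 → step 26: x=0.088, v=0.070, θ=-0.025, ω=0.024
apply F[26]=-0.458 → step 27: x=0.090, v=0.064, θ=-0.024, ω=0.026

Answer: x=0.090, v=0.064, θ=-0.024, ω=0.026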